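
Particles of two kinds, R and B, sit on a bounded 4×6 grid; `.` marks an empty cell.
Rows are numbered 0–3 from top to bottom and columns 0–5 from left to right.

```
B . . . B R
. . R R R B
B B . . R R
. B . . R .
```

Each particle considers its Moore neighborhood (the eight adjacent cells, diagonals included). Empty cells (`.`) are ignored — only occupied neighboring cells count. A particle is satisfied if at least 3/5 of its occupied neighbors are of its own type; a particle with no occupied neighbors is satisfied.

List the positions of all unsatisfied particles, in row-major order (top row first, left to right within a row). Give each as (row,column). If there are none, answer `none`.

Row 0: (0,0)B 0/0 satisfied · (0,4)B 1/4 not · (0,5)R 1/3 not
Row 1: (1,2)R 1/2 not · (1,3)R 3/4 satisfied · (1,4)R 4/6 satisfied · (1,5)B 1/5 not
Row 2: (2,0)B 2/2 satisfied · (2,1)B 2/3 satisfied · (2,4)R 4/5 satisfied · (2,5)R 3/4 satisfied
Row 3: (3,1)B 2/2 satisfied · (3,4)R 2/2 satisfied

(0,4), (0,5), (1,2), (1,5)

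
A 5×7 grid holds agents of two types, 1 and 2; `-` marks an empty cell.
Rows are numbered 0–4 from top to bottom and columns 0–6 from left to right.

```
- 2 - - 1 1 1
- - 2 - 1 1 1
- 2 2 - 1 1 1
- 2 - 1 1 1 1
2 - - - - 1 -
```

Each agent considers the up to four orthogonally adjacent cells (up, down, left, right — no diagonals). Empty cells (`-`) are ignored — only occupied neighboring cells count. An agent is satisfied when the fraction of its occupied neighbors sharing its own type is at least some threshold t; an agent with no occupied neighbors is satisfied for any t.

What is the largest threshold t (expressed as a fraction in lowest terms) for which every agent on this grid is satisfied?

Row 0: (0,1)2 — no occupied neighbors · (0,4)1 2/2 · (0,5)1 3/3 · (0,6)1 2/2
Row 1: (1,2)2 1/1 · (1,4)1 3/3 · (1,5)1 4/4 · (1,6)1 3/3
Row 2: (2,1)2 2/2 · (2,2)2 2/2 · (2,4)1 3/3 · (2,5)1 4/4 · (2,6)1 3/3
Row 3: (3,1)2 1/1 · (3,3)1 1/1 · (3,4)1 3/3 · (3,5)1 4/4 · (3,6)1 2/2
Row 4: (4,0)2 — no occupied neighbors · (4,5)1 1/1
The smallest same-type fraction is 2/2 at (0,4), which reduces to 1/1. Any threshold above that leaves this agent unsatisfied.

1/1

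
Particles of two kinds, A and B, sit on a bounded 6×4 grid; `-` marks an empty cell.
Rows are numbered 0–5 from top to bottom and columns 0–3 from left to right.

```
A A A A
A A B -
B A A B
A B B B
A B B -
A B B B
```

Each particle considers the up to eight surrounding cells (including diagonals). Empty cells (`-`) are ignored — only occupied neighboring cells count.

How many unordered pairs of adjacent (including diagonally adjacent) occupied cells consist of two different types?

Scan each occupied cell's neighbors to the right and below (and the two forward diagonals) so each pair is counted once.
From row 0: 3 unlike of 11 pairs (running 3/11).
From row 1: 5 unlike of 10 pairs (running 8/21).
From row 2: 8 unlike of 13 pairs (running 16/34).
From row 3: 3 unlike of 11 pairs (running 19/45).
From row 4: 3 unlike of 10 pairs (running 22/55).
From row 5: 1 unlike of 3 pairs (running 23/58).
Total adjacent occupied pairs: 58; unlike-type pairs: 23.

23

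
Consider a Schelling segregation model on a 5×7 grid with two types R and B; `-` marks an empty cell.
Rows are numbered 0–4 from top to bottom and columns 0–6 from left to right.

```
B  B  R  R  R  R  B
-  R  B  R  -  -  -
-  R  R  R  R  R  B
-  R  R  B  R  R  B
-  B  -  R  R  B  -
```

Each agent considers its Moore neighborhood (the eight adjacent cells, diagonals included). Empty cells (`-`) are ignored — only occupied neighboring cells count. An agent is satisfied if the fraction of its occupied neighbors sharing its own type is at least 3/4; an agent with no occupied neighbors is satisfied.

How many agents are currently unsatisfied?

17

Row 0: (0,0)B 1/2 ✗ · (0,1)B 2/4 ✗ · (0,2)R 3/5 ✗ · (0,3)R 3/4 ✓ · (0,4)R 3/3 ✓ · (0,5)R 1/2 ✗ · (0,6)B 0/1 ✗
Row 1: (1,1)R 3/6 ✗ · (1,2)B 1/8 ✗ · (1,3)R 6/7 ✓
Row 2: (2,1)R 4/5 ✓ · (2,2)R 6/8 ✓ · (2,3)R 5/7 ✗ · (2,4)R 5/6 ✓ · (2,5)R 3/5 ✗ · (2,6)B 1/3 ✗
Row 3: (3,1)R 3/4 ✓ · (3,2)R 5/7 ✗ · (3,3)B 0/7 ✗ · (3,4)R 6/8 ✓ · (3,5)R 4/7 ✗ · (3,6)B 2/4 ✗
Row 4: (4,1)B 0/2 ✗ · (4,3)R 3/4 ✓ · (4,4)R 3/5 ✗ · (4,5)B 1/4 ✗
Unsatisfied: (0,0), (0,1), (0,2), (0,5), (0,6), (1,1), (1,2), (2,3), (2,5), (2,6), (3,2), (3,3), (3,5), (3,6), (4,1), (4,4), (4,5) — 17 in total.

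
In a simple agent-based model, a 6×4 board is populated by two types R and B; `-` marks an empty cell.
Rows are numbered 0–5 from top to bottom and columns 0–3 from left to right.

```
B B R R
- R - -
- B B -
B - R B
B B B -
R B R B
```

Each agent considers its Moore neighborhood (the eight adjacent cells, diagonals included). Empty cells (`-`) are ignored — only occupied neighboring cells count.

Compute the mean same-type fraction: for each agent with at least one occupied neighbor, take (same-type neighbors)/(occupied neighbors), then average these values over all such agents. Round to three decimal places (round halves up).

(0,0)B 1/2
(0,1)B 1/3
(0,2)R 2/3
(0,3)R 1/1
(1,1)R 1/5
(2,1)B 2/4
(2,2)B 2/4
(3,0)B 3/3
(3,2)R 0/5
(3,3)B 2/3
(4,0)B 3/4
(4,1)B 4/7
(4,2)B 4/6
(5,0)R 0/3
(5,1)B 3/5
(5,2)R 0/4
(5,3)B 1/2
Sum over 17 agents: 1/2 + 1/3 + 2/3 + 1/1 + 1/5 + 2/4 + 2/4 + 3/3 + 0/5 + 2/3 + 3/4 + 4/7 + 4/6 + 0/3 + 3/5 + 0/4 + 1/2 = 3551/420; mean = 3551/420 ÷ 17 = 3551/7140 = 0.497338… → 0.497.

0.497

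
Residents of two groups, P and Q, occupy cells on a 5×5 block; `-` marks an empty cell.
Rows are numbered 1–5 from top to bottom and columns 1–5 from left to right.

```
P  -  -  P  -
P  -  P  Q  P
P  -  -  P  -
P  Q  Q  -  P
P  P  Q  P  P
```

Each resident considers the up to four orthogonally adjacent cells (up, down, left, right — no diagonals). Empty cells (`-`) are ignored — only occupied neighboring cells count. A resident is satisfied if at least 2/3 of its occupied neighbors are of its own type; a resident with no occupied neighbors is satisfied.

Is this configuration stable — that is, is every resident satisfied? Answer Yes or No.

Row 1: (1,1)P 1/1 ✓ · (1,4)P 0/1 ✗
Row 2: (2,1)P 2/2 ✓ · (2,3)P 0/1 ✗ · (2,4)Q 0/4 ✗ · (2,5)P 0/1 ✗
Row 3: (3,1)P 2/2 ✓ · (3,4)P 0/1 ✗
Row 4: (4,1)P 2/3 ✓ · (4,2)Q 1/3 ✗ · (4,3)Q 2/2 ✓ · (4,5)P 1/1 ✓
Row 5: (5,1)P 2/2 ✓ · (5,2)P 1/3 ✗ · (5,3)Q 1/3 ✗ · (5,4)P 1/2 ✗ · (5,5)P 2/2 ✓
For instance (1,4) has only 0/1 same-type neighbors, below 2/3.

No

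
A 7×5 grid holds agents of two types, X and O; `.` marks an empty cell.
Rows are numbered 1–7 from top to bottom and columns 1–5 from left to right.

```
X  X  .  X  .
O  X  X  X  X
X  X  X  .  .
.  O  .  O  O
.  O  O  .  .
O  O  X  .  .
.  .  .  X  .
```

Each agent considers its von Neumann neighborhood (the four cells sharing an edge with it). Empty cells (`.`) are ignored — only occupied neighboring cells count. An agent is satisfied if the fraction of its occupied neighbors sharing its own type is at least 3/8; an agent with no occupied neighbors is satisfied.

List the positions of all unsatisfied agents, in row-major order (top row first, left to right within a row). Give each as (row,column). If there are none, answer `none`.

(2,1), (6,3)

(1,1)X 1/2 satisfied
(1,2)X 2/2 satisfied
(1,4)X 1/1 satisfied
(2,1)O 0/3 not
(2,2)X 3/4 satisfied
(2,3)X 3/3 satisfied
(2,4)X 3/3 satisfied
(2,5)X 1/1 satisfied
(3,1)X 1/2 satisfied
(3,2)X 3/4 satisfied
(3,3)X 2/2 satisfied
(4,2)O 1/2 satisfied
(4,4)O 1/1 satisfied
(4,5)O 1/1 satisfied
(5,2)O 3/3 satisfied
(5,3)O 1/2 satisfied
(6,1)O 1/1 satisfied
(6,2)O 2/3 satisfied
(6,3)X 0/2 not
(7,4)X 0/0 satisfied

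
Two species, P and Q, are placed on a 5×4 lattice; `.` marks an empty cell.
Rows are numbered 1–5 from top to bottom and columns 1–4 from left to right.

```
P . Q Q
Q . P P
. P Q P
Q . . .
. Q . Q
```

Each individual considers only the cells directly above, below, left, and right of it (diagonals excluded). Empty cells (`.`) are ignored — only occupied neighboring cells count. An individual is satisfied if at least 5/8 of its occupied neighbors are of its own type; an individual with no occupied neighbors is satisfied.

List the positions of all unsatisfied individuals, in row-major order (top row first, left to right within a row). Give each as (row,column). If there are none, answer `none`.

(1,1)P 0/1 ✗
(1,3)Q 1/2 ✗
(1,4)Q 1/2 ✗
(2,1)Q 0/1 ✗
(2,3)P 1/3 ✗
(2,4)P 2/3 ✓
(3,2)P 0/1 ✗
(3,3)Q 0/3 ✗
(3,4)P 1/2 ✗
(4,1)Q 0/0 ✓
(5,2)Q 0/0 ✓
(5,4)Q 0/0 ✓

(1,1), (1,3), (1,4), (2,1), (2,3), (3,2), (3,3), (3,4)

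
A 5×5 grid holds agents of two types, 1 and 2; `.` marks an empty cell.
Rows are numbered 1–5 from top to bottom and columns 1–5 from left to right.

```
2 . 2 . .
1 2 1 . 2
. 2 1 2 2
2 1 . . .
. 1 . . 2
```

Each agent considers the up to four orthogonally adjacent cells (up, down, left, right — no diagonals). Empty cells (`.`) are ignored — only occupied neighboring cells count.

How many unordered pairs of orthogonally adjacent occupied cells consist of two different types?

8

Scan each occupied cell's neighbors to the right and below so each pair is counted once.
From row 1: 2 unlike of 2 pairs (running 2/2).
From row 2: 2 unlike of 5 pairs (running 4/7).
From row 3: 3 unlike of 4 pairs (running 7/11).
From row 4: 1 unlike of 2 pairs (running 8/13).
Total adjacent occupied pairs: 13; unlike-type pairs: 8.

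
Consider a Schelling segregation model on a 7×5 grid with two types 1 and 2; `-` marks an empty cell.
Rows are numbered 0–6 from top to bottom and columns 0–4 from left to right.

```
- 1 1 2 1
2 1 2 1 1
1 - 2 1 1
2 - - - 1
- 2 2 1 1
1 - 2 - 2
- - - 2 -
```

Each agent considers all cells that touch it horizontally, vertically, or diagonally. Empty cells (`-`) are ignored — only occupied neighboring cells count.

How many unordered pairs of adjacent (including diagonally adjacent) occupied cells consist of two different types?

21

Scan each occupied cell's neighbors to the right and below (and the two forward diagonals) so each pair is counted once.
Row 0: 1(0,1)–1(0,2)= 1(0,1)–1(1,1)= 1(0,1)–2(1,2)≠ 1(0,1)–2(1,0)≠ 1(0,2)–2(0,3)≠ 1(0,2)–2(1,2)≠ 1(0,2)–1(1,3)= 1(0,2)–1(1,1)= 2(0,3)–1(0,4)≠ 2(0,3)–1(1,3)≠ 2(0,3)–1(1,4)≠ 2(0,3)–2(1,2)= 1(0,4)–1(1,4)= 1(0,4)–1(1,3)=  → 7/14 unlike.
Row 1: 2(1,0)–1(1,1)≠ 2(1,0)–1(2,0)≠ 1(1,1)–2(1,2)≠ 1(1,1)–2(2,2)≠ 1(1,1)–1(2,0)= 2(1,2)–1(1,3)≠ 2(1,2)–2(2,2)= 2(1,2)–1(2,3)≠ 1(1,3)–1(1,4)= 1(1,3)–1(2,3)= 1(1,3)–1(2,4)= 1(1,3)–2(2,2)≠ 1(1,4)–1(2,4)= 1(1,4)–1(2,3)=  → 7/14 unlike.
Row 2: 1(2,0)–2(3,0)≠ 2(2,2)–1(2,3)≠ 1(2,3)–1(2,4)= 1(2,3)–1(3,4)= 1(2,4)–1(3,4)=  → 2/5 unlike.
Row 3: 2(3,0)–2(4,1)= 1(3,4)–1(4,4)= 1(3,4)–1(4,3)=  → 0/3 unlike.
Row 4: 2(4,1)–2(4,2)= 2(4,1)–2(5,2)= 2(4,1)–1(5,0)≠ 2(4,2)–1(4,3)≠ 2(4,2)–2(5,2)= 1(4,3)–1(4,4)= 1(4,3)–2(5,4)≠ 1(4,3)–2(5,2)≠ 1(4,4)–2(5,4)≠  → 5/9 unlike.
Row 5: 2(5,2)–2(6,3)= 2(5,4)–2(6,3)=  → 0/2 unlike.
Total adjacent occupied pairs: 47; unlike-type pairs: 21.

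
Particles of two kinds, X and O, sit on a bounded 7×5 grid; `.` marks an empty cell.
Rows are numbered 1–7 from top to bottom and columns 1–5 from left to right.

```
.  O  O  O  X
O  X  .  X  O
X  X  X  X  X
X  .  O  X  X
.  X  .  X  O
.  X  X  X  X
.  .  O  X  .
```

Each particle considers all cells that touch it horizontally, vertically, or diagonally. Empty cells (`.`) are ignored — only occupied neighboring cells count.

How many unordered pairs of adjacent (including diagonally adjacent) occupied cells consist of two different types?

Scan each occupied cell's neighbors to the right and below (and the two forward diagonals) so each pair is counted once.
Row 1: O(1,2)–O(1,3)= O(1,2)–X(2,2)≠ O(1,2)–O(2,1)= O(1,3)–O(1,4)= O(1,3)–X(2,4)≠ O(1,3)–X(2,2)≠ O(1,4)–X(1,5)≠ O(1,4)–X(2,4)≠ O(1,4)–O(2,5)= X(1,5)–O(2,5)≠ X(1,5)–X(2,4)=  → 6/11 unlike.
Row 2: O(2,1)–X(2,2)≠ O(2,1)–X(3,1)≠ O(2,1)–X(3,2)≠ X(2,2)–X(3,2)= X(2,2)–X(3,3)= X(2,2)–X(3,1)= X(2,4)–O(2,5)≠ X(2,4)–X(3,4)= X(2,4)–X(3,5)= X(2,4)–X(3,3)= O(2,5)–X(3,5)≠ O(2,5)–X(3,4)≠  → 6/12 unlike.
Row 3: X(3,1)–X(3,2)= X(3,1)–X(4,1)= X(3,2)–X(3,3)= X(3,2)–O(4,3)≠ X(3,2)–X(4,1)= X(3,3)–X(3,4)= X(3,3)–O(4,3)≠ X(3,3)–X(4,4)= X(3,4)–X(3,5)= X(3,4)–X(4,4)= X(3,4)–X(4,5)= X(3,4)–O(4,3)≠ X(3,5)–X(4,5)= X(3,5)–X(4,4)=  → 3/14 unlike.
Row 4: X(4,1)–X(5,2)= O(4,3)–X(4,4)≠ O(4,3)–X(5,4)≠ O(4,3)–X(5,2)≠ X(4,4)–X(4,5)= X(4,4)–X(5,4)= X(4,4)–O(5,5)≠ X(4,5)–O(5,5)≠ X(4,5)–X(5,4)=  → 5/9 unlike.
Row 5: X(5,2)–X(6,2)= X(5,2)–X(6,3)= X(5,4)–O(5,5)≠ X(5,4)–X(6,4)= X(5,4)–X(6,5)= X(5,4)–X(6,3)= O(5,5)–X(6,5)≠ O(5,5)–X(6,4)≠  → 3/8 unlike.
Row 6: X(6,2)–X(6,3)= X(6,2)–O(7,3)≠ X(6,3)–X(6,4)= X(6,3)–O(7,3)≠ X(6,3)–X(7,4)= X(6,4)–X(6,5)= X(6,4)–X(7,4)= X(6,4)–O(7,3)≠ X(6,5)–X(7,4)=  → 3/9 unlike.
Row 7: O(7,3)–X(7,4)≠  → 1/1 unlike.
Total adjacent occupied pairs: 64; unlike-type pairs: 27.

27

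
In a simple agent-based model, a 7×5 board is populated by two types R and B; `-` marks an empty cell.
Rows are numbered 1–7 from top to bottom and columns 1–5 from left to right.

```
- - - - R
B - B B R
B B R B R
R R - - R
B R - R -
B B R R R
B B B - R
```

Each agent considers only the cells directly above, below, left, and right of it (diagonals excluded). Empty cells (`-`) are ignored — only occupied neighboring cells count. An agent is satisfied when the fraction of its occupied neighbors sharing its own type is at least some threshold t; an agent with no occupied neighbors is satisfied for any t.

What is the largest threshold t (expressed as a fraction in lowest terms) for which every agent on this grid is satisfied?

0/1

(1,5)R 1/1
(2,1)B 1/1
(2,3)B 1/2
(2,4)B 2/3
(2,5)R 2/3
(3,1)B 2/3
(3,2)B 1/3
(3,3)R 0/3
(3,4)B 1/3
(3,5)R 2/3
(4,1)R 1/3
(4,2)R 2/3
(4,5)R 1/1
(5,1)B 1/3
(5,2)R 1/3
(5,4)R 1/1
(6,1)B 3/3
(6,2)B 2/4
(6,3)R 1/3
(6,4)R 3/3
(6,5)R 2/2
(7,1)B 2/2
(7,2)B 3/3
(7,3)B 1/2
(7,5)R 1/1
The smallest same-type fraction is 0/3 at (3,3), which reduces to 0/1. Any threshold above that leaves this agent unsatisfied.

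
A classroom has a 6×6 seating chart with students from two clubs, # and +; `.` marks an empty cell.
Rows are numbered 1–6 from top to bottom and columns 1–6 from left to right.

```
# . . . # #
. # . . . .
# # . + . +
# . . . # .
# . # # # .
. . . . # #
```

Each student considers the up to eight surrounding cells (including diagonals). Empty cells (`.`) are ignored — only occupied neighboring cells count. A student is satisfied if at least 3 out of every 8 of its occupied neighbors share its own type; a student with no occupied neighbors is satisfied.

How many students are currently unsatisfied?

Row 1: (1,1)# 1/1 ✓ · (1,5)# 1/1 ✓ · (1,6)# 1/1 ✓
Row 2: (2,2)# 3/3 ✓
Row 3: (3,1)# 3/3 ✓ · (3,2)# 3/3 ✓ · (3,4)+ 0/1 ✗ · (3,6)+ 0/1 ✗
Row 4: (4,1)# 3/3 ✓ · (4,5)# 2/4 ✓
Row 5: (5,1)# 1/1 ✓ · (5,3)# 1/1 ✓ · (5,4)# 4/4 ✓ · (5,5)# 4/4 ✓
Row 6: (6,5)# 3/3 ✓ · (6,6)# 2/2 ✓
Unsatisfied: (3,4), (3,6) — 2 in total.

2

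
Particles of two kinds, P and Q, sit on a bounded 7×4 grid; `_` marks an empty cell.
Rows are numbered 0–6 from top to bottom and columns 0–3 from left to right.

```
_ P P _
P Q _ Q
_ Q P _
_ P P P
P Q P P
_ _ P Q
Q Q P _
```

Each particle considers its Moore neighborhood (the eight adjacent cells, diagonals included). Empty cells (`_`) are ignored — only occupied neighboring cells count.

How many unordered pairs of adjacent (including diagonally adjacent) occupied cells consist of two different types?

21

Scan each occupied cell's neighbors to the right and below (and the two forward diagonals) so each pair is counted once.
From row 0: 3 unlike of 5 pairs (running 3/5).
From row 1: 4 unlike of 5 pairs (running 7/10).
From row 2: 3 unlike of 6 pairs (running 10/16).
From row 3: 2 unlike of 10 pairs (running 12/26).
From row 4: 5 unlike of 8 pairs (running 17/34).
From row 5: 3 unlike of 4 pairs (running 20/38).
From row 6: 1 unlike of 2 pairs (running 21/40).
Total adjacent occupied pairs: 40; unlike-type pairs: 21.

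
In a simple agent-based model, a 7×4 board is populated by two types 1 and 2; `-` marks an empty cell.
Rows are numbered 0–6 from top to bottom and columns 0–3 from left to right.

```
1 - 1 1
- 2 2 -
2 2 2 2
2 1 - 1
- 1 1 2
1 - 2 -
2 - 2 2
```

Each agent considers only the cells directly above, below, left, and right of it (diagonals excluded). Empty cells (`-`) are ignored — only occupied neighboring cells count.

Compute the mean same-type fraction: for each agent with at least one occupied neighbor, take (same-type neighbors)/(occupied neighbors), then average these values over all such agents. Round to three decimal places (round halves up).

0.583

Row 0: (0,0)1 — no occupied neighbors · (0,2)1 1/2 · (0,3)1 1/1
Row 1: (1,1)2 2/2 · (1,2)2 2/3
Row 2: (2,0)2 2/2 · (2,1)2 3/4 · (2,2)2 3/3 · (2,3)2 1/2
Row 3: (3,0)2 1/2 · (3,1)1 1/3 · (3,3)1 0/2
Row 4: (4,1)1 2/2 · (4,2)1 1/3 · (4,3)2 0/2
Row 5: (5,0)1 0/1 · (5,2)2 1/2
Row 6: (6,0)2 0/1 · (6,2)2 2/2 · (6,3)2 1/1
Sum over 19 agents: 1/2 + 1/1 + 2/2 + 2/3 + 2/2 + 3/4 + 3/3 + 1/2 + 1/2 + 1/3 + 0/2 + 2/2 + 1/3 + 0/2 + 0/1 + 1/2 + 0/1 + 2/2 + 1/1 = 133/12; mean = 133/12 ÷ 19 = 7/12 = 0.583333… → 0.583.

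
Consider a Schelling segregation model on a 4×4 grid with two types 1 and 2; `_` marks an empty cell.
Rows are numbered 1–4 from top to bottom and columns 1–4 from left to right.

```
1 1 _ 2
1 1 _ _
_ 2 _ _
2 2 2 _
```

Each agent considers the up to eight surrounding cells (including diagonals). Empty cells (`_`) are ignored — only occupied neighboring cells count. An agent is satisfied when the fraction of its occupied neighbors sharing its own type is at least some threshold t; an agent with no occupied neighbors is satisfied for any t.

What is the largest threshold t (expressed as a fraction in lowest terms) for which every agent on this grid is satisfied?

3/5

(1,1)1 3/3
(1,2)1 3/3
(1,4)2 — no occupied neighbors
(2,1)1 3/4
(2,2)1 3/4
(3,2)2 3/5
(4,1)2 2/2
(4,2)2 3/3
(4,3)2 2/2
The smallest same-type fraction is 3/5 at (3,2), which reduces to 3/5. Any threshold above that leaves this agent unsatisfied.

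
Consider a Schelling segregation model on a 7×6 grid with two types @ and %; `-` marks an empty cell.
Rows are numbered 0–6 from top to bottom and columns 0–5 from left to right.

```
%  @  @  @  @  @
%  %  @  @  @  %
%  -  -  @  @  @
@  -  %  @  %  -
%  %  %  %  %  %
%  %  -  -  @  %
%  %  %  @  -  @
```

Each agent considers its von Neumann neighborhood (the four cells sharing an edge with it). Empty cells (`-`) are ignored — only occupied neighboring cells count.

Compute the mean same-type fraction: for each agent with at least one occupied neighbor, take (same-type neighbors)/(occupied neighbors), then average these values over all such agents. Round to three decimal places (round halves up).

0.624

(0,0)% 1/2
(0,1)@ 1/3
(0,2)@ 3/3
(0,3)@ 3/3
(0,4)@ 3/3
(0,5)@ 1/2
(1,0)% 3/3
(1,1)% 1/3
(1,2)@ 2/3
(1,3)@ 4/4
(1,4)@ 3/4
(1,5)% 0/3
(2,0)% 1/2
(2,3)@ 3/3
(2,4)@ 3/4
(2,5)@ 1/2
(3,0)@ 0/2
(3,2)% 1/2
(3,3)@ 1/4
(3,4)% 1/3
(4,0)% 2/3
(4,1)% 3/3
(4,2)% 3/3
(4,3)% 2/3
(4,4)% 3/4
(4,5)% 2/2
(5,0)% 3/3
(5,1)% 3/3
(5,4)@ 0/2
(5,5)% 1/3
(6,0)% 2/2
(6,1)% 3/3
(6,2)% 1/2
(6,3)@ 0/1
(6,5)@ 0/1
Sum over 35 agents: 1/2 + 1/3 + 3/3 + 3/3 + 3/3 + 1/2 + 3/3 + 1/3 + 2/3 + 4/4 + 3/4 + 0/3 + 1/2 + 3/3 + 3/4 + 1/2 + 0/2 + 1/2 + 1/4 + 1/3 + 2/3 + 3/3 + 3/3 + 2/3 + 3/4 + 2/2 + 3/3 + 3/3 + 0/2 + 1/3 + 2/2 + 3/3 + 1/2 + 0/1 + 0/1 = 131/6; mean = 131/6 ÷ 35 = 131/210 = 0.623809… → 0.624.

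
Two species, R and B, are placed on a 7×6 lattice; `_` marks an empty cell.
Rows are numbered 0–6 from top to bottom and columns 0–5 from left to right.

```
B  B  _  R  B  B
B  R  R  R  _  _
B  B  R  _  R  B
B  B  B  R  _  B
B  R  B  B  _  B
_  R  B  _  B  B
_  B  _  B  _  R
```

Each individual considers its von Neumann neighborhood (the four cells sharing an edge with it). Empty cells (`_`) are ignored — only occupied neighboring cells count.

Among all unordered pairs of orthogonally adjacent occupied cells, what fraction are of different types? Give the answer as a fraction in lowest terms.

15/37

Scan each occupied cell's neighbors to the right and below so each pair is counted once.
From row 0: 2 unlike of 6 pairs (running 2/6).
From row 1: 2 unlike of 6 pairs (running 4/12).
From row 2: 3 unlike of 7 pairs (running 7/19).
From row 3: 3 unlike of 8 pairs (running 10/27).
From row 4: 2 unlike of 6 pairs (running 12/33).
From row 5: 3 unlike of 4 pairs (running 15/37).
Total adjacent occupied pairs: 37; unlike-type pairs: 15.
15/37 is already in lowest terms.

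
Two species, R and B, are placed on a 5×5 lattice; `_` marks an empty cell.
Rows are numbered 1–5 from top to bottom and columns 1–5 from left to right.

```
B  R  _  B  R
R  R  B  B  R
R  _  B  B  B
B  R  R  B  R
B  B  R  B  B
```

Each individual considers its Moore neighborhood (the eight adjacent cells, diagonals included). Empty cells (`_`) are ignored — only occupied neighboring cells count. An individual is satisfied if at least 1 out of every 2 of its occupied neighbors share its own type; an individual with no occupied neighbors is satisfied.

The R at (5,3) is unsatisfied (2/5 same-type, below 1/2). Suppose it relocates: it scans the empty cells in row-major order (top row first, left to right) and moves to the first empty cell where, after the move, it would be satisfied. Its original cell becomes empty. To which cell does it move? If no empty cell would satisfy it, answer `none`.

(3,2)

Vacating (5,3). Empty cells in order:
  (1,3): 2/5 same-type → still unsatisfied.
  (3,2): 5/8 same-type → satisfied — stop here.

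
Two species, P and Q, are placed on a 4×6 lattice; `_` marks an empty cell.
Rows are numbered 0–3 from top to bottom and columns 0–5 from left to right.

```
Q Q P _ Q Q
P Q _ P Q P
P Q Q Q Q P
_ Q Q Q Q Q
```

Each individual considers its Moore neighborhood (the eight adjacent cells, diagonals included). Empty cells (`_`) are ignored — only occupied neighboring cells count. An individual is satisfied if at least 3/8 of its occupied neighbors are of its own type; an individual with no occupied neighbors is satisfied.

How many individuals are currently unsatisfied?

Row 0: (0,0)Q 2/3 ok · (0,1)Q 2/4 ok · (0,2)P 1/3 unhappy · (0,4)Q 2/4 ok · (0,5)Q 2/3 ok
Row 1: (1,0)P 1/5 unhappy · (1,1)Q 4/7 ok · (1,3)P 1/6 unhappy · (1,4)Q 4/7 ok · (1,5)P 1/5 unhappy
Row 2: (2,0)P 1/4 unhappy · (2,1)Q 4/6 ok · (2,2)Q 6/7 ok · (2,3)Q 6/7 ok · (2,4)Q 5/8 ok · (2,5)P 1/5 unhappy
Row 3: (3,1)Q 3/4 ok · (3,2)Q 5/5 ok · (3,3)Q 5/5 ok · (3,4)Q 4/5 ok · (3,5)Q 2/3 ok
Unsatisfied: (0,2), (1,0), (1,3), (1,5), (2,0), (2,5) — 6 in total.

6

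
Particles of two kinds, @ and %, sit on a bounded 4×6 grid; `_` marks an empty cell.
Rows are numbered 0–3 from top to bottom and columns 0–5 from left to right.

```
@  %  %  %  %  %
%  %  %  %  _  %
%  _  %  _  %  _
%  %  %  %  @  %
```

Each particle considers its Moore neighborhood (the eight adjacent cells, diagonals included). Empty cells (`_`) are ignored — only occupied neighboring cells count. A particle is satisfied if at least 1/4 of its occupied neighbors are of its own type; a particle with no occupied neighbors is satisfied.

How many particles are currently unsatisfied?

2

(0,0)@ 0/3 unhappy
(0,1)% 4/5 ok
(0,2)% 5/5 ok
(0,3)% 4/4 ok
(0,4)% 4/4 ok
(0,5)% 2/2 ok
(1,0)% 3/4 ok
(1,1)% 6/7 ok
(1,2)% 6/6 ok
(1,3)% 6/6 ok
(1,5)% 3/3 ok
(2,0)% 4/4 ok
(2,2)% 6/6 ok
(2,4)% 4/5 ok
(3,0)% 2/2 ok
(3,1)% 4/4 ok
(3,2)% 3/3 ok
(3,3)% 3/4 ok
(3,4)@ 0/3 unhappy
(3,5)% 1/2 ok
Unsatisfied: (0,0), (3,4) — 2 in total.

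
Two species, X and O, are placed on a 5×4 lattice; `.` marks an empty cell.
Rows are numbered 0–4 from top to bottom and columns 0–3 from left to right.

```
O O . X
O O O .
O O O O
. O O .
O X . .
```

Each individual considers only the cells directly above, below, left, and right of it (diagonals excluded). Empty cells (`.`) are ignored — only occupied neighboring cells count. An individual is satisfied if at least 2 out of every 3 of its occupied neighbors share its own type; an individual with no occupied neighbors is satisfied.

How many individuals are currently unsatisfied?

(0,0)O 2/2 satisfied
(0,1)O 2/2 satisfied
(0,3)X 0/0 satisfied
(1,0)O 3/3 satisfied
(1,1)O 4/4 satisfied
(1,2)O 2/2 satisfied
(2,0)O 2/2 satisfied
(2,1)O 4/4 satisfied
(2,2)O 4/4 satisfied
(2,3)O 1/1 satisfied
(3,1)O 2/3 satisfied
(3,2)O 2/2 satisfied
(4,0)O 0/1 not
(4,1)X 0/2 not
Unsatisfied: (4,0), (4,1) — 2 in total.

2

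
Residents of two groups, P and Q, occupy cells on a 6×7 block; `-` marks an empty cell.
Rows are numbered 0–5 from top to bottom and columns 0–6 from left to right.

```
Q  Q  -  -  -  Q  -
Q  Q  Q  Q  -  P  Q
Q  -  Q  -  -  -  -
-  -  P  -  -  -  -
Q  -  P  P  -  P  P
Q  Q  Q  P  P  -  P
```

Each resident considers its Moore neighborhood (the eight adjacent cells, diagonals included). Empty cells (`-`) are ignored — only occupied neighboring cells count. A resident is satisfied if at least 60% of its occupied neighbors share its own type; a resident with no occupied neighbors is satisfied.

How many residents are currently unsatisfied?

(0,0)Q 3/3 ok
(0,1)Q 4/4 ok
(0,5)Q 1/2 unhappy
(1,0)Q 4/4 ok
(1,1)Q 6/6 ok
(1,2)Q 4/4 ok
(1,3)Q 2/2 ok
(1,5)P 0/2 unhappy
(1,6)Q 1/2 unhappy
(2,0)Q 2/2 ok
(2,2)Q 3/4 ok
(3,2)P 2/3 ok
(4,0)Q 2/2 ok
(4,2)P 3/5 ok
(4,3)P 4/5 ok
(4,5)P 3/3 ok
(4,6)P 2/2 ok
(5,0)Q 2/2 ok
(5,1)Q 3/4 ok
(5,2)Q 1/4 unhappy
(5,3)P 3/4 ok
(5,4)P 3/3 ok
(5,6)P 2/2 ok
Unsatisfied: (0,5), (1,5), (1,6), (5,2) — 4 in total.

4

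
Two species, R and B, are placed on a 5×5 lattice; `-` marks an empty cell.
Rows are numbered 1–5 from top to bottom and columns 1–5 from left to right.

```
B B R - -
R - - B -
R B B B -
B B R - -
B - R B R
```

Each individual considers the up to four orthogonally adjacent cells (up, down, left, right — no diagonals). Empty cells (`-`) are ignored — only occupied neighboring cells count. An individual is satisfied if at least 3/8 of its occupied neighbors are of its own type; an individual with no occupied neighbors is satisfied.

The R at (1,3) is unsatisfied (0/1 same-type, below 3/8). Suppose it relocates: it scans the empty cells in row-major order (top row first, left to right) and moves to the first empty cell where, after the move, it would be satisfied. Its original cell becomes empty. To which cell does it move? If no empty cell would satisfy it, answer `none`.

Vacating (1,3). Empty cells in order:
  (1,4): 0/1 same-type → still unsatisfied.
  (1,5): 0/0 same-type → satisfied — stop here.

(1,5)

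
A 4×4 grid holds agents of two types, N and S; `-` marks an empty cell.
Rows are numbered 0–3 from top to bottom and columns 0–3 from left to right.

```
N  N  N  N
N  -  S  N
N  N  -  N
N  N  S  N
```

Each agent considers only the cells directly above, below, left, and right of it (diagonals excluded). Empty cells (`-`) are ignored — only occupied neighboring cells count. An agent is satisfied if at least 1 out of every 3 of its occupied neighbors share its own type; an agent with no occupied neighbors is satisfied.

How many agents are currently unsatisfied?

2

Row 0: (0,0)N 2/2 ✓ · (0,1)N 2/2 ✓ · (0,2)N 2/3 ✓ · (0,3)N 2/2 ✓
Row 1: (1,0)N 2/2 ✓ · (1,2)S 0/2 ✗ · (1,3)N 2/3 ✓
Row 2: (2,0)N 3/3 ✓ · (2,1)N 2/2 ✓ · (2,3)N 2/2 ✓
Row 3: (3,0)N 2/2 ✓ · (3,1)N 2/3 ✓ · (3,2)S 0/2 ✗ · (3,3)N 1/2 ✓
Unsatisfied: (1,2), (3,2) — 2 in total.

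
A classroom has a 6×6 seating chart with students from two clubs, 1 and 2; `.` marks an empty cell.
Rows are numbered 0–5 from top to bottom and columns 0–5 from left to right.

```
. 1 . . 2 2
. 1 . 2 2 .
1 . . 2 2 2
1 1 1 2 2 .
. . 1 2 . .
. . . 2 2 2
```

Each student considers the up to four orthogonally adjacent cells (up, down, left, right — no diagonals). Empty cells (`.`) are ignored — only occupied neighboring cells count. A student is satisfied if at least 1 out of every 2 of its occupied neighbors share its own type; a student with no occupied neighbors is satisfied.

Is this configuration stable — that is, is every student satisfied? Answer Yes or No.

(0,1)1 1/1 satisfied
(0,4)2 2/2 satisfied
(0,5)2 1/1 satisfied
(1,1)1 1/1 satisfied
(1,3)2 2/2 satisfied
(1,4)2 3/3 satisfied
(2,0)1 1/1 satisfied
(2,3)2 3/3 satisfied
(2,4)2 4/4 satisfied
(2,5)2 1/1 satisfied
(3,0)1 2/2 satisfied
(3,1)1 2/2 satisfied
(3,2)1 2/3 satisfied
(3,3)2 3/4 satisfied
(3,4)2 2/2 satisfied
(4,2)1 1/2 satisfied
(4,3)2 2/3 satisfied
(5,3)2 2/2 satisfied
(5,4)2 2/2 satisfied
(5,5)2 1/1 satisfied
All meet the threshold, so the configuration is stable.

Yes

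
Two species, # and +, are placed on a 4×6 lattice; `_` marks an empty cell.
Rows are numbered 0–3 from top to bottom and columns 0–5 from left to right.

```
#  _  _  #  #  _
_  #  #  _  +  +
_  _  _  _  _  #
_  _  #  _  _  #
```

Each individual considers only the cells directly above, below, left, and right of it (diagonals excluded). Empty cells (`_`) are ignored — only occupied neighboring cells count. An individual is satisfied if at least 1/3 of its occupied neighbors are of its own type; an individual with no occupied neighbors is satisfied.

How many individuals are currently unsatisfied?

(0,0)# 0/0 ok
(0,3)# 1/1 ok
(0,4)# 1/2 ok
(1,1)# 1/1 ok
(1,2)# 1/1 ok
(1,4)+ 1/2 ok
(1,5)+ 1/2 ok
(2,5)# 1/2 ok
(3,2)# 0/0 ok
(3,5)# 1/1 ok
Every one meets the threshold.

0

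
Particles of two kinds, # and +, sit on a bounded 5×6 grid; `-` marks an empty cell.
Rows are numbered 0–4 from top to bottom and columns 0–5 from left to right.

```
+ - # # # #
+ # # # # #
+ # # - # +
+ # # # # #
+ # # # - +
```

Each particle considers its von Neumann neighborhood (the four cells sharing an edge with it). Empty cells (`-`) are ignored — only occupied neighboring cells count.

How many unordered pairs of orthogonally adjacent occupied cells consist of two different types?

Scan each occupied cell's neighbors to the right and below so each pair is counted once.
From row 0: 0 unlike of 8 pairs (running 0/8).
From row 1: 2 unlike of 10 pairs (running 2/18).
From row 2: 3 unlike of 8 pairs (running 5/26).
From row 3: 2 unlike of 10 pairs (running 7/36).
From row 4: 1 unlike of 3 pairs (running 8/39).
Total adjacent occupied pairs: 39; unlike-type pairs: 8.

8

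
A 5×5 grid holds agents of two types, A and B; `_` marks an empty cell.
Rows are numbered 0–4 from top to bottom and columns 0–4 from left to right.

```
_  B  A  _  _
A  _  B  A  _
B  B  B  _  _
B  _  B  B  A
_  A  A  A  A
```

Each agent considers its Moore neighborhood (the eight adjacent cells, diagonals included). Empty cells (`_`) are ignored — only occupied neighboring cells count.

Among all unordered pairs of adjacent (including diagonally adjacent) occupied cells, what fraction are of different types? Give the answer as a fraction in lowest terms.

15/32

Scan each occupied cell's neighbors to the right and below (and the two forward diagonals) so each pair is counted once.
From row 0: 3 unlike of 5 pairs (running 3/5).
From row 1: 4 unlike of 6 pairs (running 7/11).
From row 2: 0 unlike of 7 pairs (running 7/18).
From row 3: 8 unlike of 11 pairs (running 15/29).
From row 4: 0 unlike of 3 pairs (running 15/32).
Total adjacent occupied pairs: 32; unlike-type pairs: 15.
15/32 is already in lowest terms.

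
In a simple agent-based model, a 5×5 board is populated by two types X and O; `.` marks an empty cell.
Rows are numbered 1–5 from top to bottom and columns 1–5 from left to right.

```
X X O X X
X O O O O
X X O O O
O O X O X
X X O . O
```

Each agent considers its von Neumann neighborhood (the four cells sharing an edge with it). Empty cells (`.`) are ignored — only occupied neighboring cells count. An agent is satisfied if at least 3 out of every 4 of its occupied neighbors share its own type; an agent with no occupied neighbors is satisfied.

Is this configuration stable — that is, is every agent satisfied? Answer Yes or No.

No

(1,1)X 2/2 ok
(1,2)X 1/3 unhappy
(1,3)O 1/3 unhappy
(1,4)X 1/3 unhappy
(1,5)X 1/2 unhappy
(2,1)X 2/3 unhappy
(2,2)O 1/4 unhappy
(2,3)O 4/4 ok
(2,4)O 3/4 ok
(2,5)O 2/3 unhappy
(3,1)X 2/3 unhappy
(3,2)X 1/4 unhappy
(3,3)O 2/4 unhappy
(3,4)O 4/4 ok
(3,5)O 2/3 unhappy
(4,1)O 1/3 unhappy
(4,2)O 1/4 unhappy
(4,3)X 0/4 unhappy
(4,4)O 1/3 unhappy
(4,5)X 0/3 unhappy
(5,1)X 1/2 unhappy
(5,2)X 1/3 unhappy
(5,3)O 0/2 unhappy
(5,5)O 0/1 unhappy
For instance (1,2) has only 1/3 same-type neighbors, below 3/4.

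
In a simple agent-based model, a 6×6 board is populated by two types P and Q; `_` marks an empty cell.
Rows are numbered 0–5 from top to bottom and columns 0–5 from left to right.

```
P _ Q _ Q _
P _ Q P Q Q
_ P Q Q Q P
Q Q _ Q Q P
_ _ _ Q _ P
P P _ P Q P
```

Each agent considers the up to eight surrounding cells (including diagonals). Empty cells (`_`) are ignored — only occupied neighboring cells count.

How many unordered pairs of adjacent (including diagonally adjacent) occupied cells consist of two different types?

22

Scan each occupied cell's neighbors to the right and below (and the two forward diagonals) so each pair is counted once.
Row 0: P(0,0)–P(1,0)= Q(0,2)–Q(1,2)= Q(0,2)–P(1,3)≠ Q(0,4)–Q(1,4)= Q(0,4)–Q(1,5)= Q(0,4)–P(1,3)≠  → 2/6 unlike.
Row 1: P(1,0)–P(2,1)= Q(1,2)–P(1,3)≠ Q(1,2)–Q(2,2)= Q(1,2)–Q(2,3)= Q(1,2)–P(2,1)≠ P(1,3)–Q(1,4)≠ P(1,3)–Q(2,3)≠ P(1,3)–Q(2,4)≠ P(1,3)–Q(2,2)≠ Q(1,4)–Q(1,5)= Q(1,4)–Q(2,4)= Q(1,4)–P(2,5)≠ Q(1,4)–Q(2,3)= Q(1,5)–P(2,5)≠ Q(1,5)–Q(2,4)=  → 8/15 unlike.
Row 2: P(2,1)–Q(2,2)≠ P(2,1)–Q(3,1)≠ P(2,1)–Q(3,0)≠ Q(2,2)–Q(2,3)= Q(2,2)–Q(3,3)= Q(2,2)–Q(3,1)= Q(2,3)–Q(2,4)= Q(2,3)–Q(3,3)= Q(2,3)–Q(3,4)= Q(2,4)–P(2,5)≠ Q(2,4)–Q(3,4)= Q(2,4)–P(3,5)≠ Q(2,4)–Q(3,3)= P(2,5)–P(3,5)= P(2,5)–Q(3,4)≠  → 6/15 unlike.
Row 3: Q(3,0)–Q(3,1)= Q(3,3)–Q(3,4)= Q(3,3)–Q(4,3)= Q(3,4)–P(3,5)≠ Q(3,4)–P(4,5)≠ Q(3,4)–Q(4,3)= P(3,5)–P(4,5)=  → 2/7 unlike.
Row 4: Q(4,3)–P(5,3)≠ Q(4,3)–Q(5,4)= P(4,5)–P(5,5)= P(4,5)–Q(5,4)≠  → 2/4 unlike.
Row 5: P(5,0)–P(5,1)= P(5,3)–Q(5,4)≠ Q(5,4)–P(5,5)≠  → 2/3 unlike.
Total adjacent occupied pairs: 50; unlike-type pairs: 22.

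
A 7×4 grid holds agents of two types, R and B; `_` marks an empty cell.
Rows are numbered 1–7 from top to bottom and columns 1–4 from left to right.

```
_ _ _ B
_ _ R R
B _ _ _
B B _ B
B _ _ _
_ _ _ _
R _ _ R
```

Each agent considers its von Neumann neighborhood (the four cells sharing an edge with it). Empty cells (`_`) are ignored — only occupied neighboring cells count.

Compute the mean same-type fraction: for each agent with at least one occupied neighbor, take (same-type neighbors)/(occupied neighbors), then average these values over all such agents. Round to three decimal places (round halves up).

0.786

Row 1: (1,4)B 0/1
Row 2: (2,3)R 1/1 · (2,4)R 1/2
Row 3: (3,1)B 1/1
Row 4: (4,1)B 3/3 · (4,2)B 1/1 · (4,4)B — no occupied neighbors
Row 5: (5,1)B 1/1
Row 7: (7,1)R — no occupied neighbors · (7,4)R — no occupied neighbors
Sum over 7 agents: 0/1 + 1/1 + 1/2 + 1/1 + 3/3 + 1/1 + 1/1 = 11/2; mean = 11/2 ÷ 7 = 11/14 = 0.785714… → 0.786.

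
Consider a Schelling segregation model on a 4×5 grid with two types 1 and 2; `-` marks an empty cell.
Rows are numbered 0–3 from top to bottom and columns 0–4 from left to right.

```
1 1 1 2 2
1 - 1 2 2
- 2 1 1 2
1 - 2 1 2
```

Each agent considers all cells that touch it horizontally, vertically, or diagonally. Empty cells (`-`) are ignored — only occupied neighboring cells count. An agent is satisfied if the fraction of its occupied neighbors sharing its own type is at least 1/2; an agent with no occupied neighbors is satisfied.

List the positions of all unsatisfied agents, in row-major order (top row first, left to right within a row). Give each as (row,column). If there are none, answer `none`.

(2,1), (2,3), (3,0), (3,2), (3,3), (3,4)

Row 0: (0,0)1 2/2 satisfied · (0,1)1 4/4 satisfied · (0,2)1 2/4 satisfied · (0,3)2 3/5 satisfied · (0,4)2 3/3 satisfied
Row 1: (1,0)1 2/3 satisfied · (1,2)1 4/7 satisfied · (1,3)2 4/8 satisfied · (1,4)2 4/5 satisfied
Row 2: (2,1)2 1/5 not · (2,2)1 3/6 satisfied · (2,3)1 3/8 not · (2,4)2 3/5 satisfied
Row 3: (3,0)1 0/1 not · (3,2)2 1/4 not · (3,3)1 2/5 not · (3,4)2 1/3 not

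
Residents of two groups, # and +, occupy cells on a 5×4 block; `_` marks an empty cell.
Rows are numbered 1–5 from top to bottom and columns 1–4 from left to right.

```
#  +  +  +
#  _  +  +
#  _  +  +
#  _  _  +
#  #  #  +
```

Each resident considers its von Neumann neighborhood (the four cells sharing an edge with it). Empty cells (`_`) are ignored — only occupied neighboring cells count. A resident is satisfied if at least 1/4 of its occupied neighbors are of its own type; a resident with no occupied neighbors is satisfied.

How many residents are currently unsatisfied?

Row 1: (1,1)# 1/2 ok · (1,2)+ 1/2 ok · (1,3)+ 3/3 ok · (1,4)+ 2/2 ok
Row 2: (2,1)# 2/2 ok · (2,3)+ 3/3 ok · (2,4)+ 3/3 ok
Row 3: (3,1)# 2/2 ok · (3,3)+ 2/2 ok · (3,4)+ 3/3 ok
Row 4: (4,1)# 2/2 ok · (4,4)+ 2/2 ok
Row 5: (5,1)# 2/2 ok · (5,2)# 2/2 ok · (5,3)# 1/2 ok · (5,4)+ 1/2 ok
Every one meets the threshold.

0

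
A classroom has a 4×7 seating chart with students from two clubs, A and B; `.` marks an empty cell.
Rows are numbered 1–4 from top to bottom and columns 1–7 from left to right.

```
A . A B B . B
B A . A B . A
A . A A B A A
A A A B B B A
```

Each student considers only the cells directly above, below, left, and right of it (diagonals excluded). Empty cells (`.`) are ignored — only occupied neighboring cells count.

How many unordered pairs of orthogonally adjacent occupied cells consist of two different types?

13

Scan each occupied cell's neighbors to the right and below so each pair is counted once.
Row 1: A(1,1)–B(2,1)≠ A(1,3)–B(1,4)≠ B(1,4)–B(1,5)= B(1,4)–A(2,4)≠ B(1,5)–B(2,5)= B(1,7)–A(2,7)≠  → 4/6 unlike.
Row 2: B(2,1)–A(2,2)≠ B(2,1)–A(3,1)≠ A(2,4)–B(2,5)≠ A(2,4)–A(3,4)= B(2,5)–B(3,5)= A(2,7)–A(3,7)=  → 3/6 unlike.
Row 3: A(3,1)–A(4,1)= A(3,3)–A(3,4)= A(3,3)–A(4,3)= A(3,4)–B(3,5)≠ A(3,4)–B(4,4)≠ B(3,5)–A(3,6)≠ B(3,5)–B(4,5)= A(3,6)–A(3,7)= A(3,6)–B(4,6)≠ A(3,7)–A(4,7)=  → 4/10 unlike.
Row 4: A(4,1)–A(4,2)= A(4,2)–A(4,3)= A(4,3)–B(4,4)≠ B(4,4)–B(4,5)= B(4,5)–B(4,6)= B(4,6)–A(4,7)≠  → 2/6 unlike.
Total adjacent occupied pairs: 28; unlike-type pairs: 13.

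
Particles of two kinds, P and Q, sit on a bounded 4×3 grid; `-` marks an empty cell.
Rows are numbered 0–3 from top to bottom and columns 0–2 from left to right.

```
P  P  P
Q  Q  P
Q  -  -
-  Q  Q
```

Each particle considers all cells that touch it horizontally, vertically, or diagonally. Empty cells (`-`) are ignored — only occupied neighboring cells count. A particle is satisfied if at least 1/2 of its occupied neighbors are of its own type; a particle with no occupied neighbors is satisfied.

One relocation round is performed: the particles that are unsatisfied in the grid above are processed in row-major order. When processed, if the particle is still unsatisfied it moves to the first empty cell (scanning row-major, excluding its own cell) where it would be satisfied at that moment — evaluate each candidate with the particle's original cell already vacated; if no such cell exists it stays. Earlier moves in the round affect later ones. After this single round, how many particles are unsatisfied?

0

Initially unsatisfied (in order): (0,0), (1,1).
  (0,0): no empty cell satisfies it; stays.
  (1,1) → (2,1).
Resulting grid:
P P P
Q - P
Q Q -
- Q Q
All satisfied now.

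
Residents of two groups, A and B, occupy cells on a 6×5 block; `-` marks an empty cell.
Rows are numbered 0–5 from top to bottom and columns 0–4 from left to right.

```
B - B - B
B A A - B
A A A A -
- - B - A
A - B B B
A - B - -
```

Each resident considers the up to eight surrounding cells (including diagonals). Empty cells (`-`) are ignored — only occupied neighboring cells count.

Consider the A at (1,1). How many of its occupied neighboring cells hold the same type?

4

Occupied neighbors of (1,1): (0,0)=B, (0,2)=B, (1,0)=B, (1,2)=A, (2,0)=A, (2,1)=A, (2,2)=A.
Same type (A): 4 of 7.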